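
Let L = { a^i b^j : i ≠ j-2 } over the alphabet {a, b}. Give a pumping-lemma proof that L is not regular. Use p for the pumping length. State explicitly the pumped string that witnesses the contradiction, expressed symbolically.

Toward a contradiction, assume L is regular with pumping length p.
Choose w = a^p b^{p+p!+2}. Since p ≠ (p+p!+2)-2 = p+p!, w ∈ L; and |w| ≥ p.
The pumping lemma gives a decomposition w = xyz where |xy| ≤ p and y is nonempty.
Since the first p symbols of w are all a's and |xy| ≤ p, y lies entirely in the leading a-block: y = a^k for some k with 1 ≤ k ≤ p.
Since 1 ≤ k ≤ p, k divides p!; set t = 1 + p!/k. Then xy^t z has p + (p!/k)·k = p + p! copies of a. Now the a-count is p+p! and (b-count)-2 = (p+p!+2)-2 = p+p!, so i ≠ j-2 fails. So xy^t z = a^{p+p!} b^{p+p!+2} ∉ L.
Contradiction. Therefore L is not regular.

a^{p+p!} b^{p+p!+2}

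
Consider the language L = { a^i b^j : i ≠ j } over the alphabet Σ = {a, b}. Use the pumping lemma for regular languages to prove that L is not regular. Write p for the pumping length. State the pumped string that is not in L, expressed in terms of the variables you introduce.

Suppose for contradiction that L is regular, and let p be the pumping length.
Choose w = a^p b^{p+p!}. Since p ≠ p+p!, w ∈ L; and |w| ≥ p.
The pumping lemma gives a decomposition w = xyz where |xy| ≤ p and y is nonempty.
Since the first p symbols of w are all a's and |xy| ≤ p, y lies entirely in the leading a-block: y = a^k for some k with 1 ≤ k ≤ p.
Since 1 ≤ k ≤ p, k divides p!; set t = 1 + p!/k. Then xy^t z has p + (p!/k)·k = p + p! copies of a. Now the a-count equals the b-count, so i ≠ j fails. So xy^t z = a^{p+p!} b^{p+p!} ∉ L.
Contradiction. Therefore L is not regular.

a^{p+p!} b^{p+p!}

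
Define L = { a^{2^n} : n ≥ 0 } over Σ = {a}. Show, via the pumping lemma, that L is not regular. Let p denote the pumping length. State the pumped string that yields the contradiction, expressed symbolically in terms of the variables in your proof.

a^{2^p+k}

Assume L is regular. Let p be the pumping length given by the pumping lemma.
Take w = a^{2^p} ∈ L with |w| = 2^p ≥ p.
By the pumping lemma, w = xyz with |xy| ≤ p and |y| > 0.
Then y = a^k for some k with 1 ≤ k ≤ p.
Pump with i = 2: xy^2z = a^{2^p+k}. Since 1 ≤ k ≤ p < 2^p, we have 2^p < 2^p+k < 2^{p+1}, so 2^p+k is not a power of 2. So xy^2z ∉ L.
This contradicts the pumping lemma, so L is not regular.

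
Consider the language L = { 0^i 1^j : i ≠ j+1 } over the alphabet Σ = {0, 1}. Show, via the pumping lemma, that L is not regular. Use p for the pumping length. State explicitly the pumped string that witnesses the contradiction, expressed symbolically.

Assume L is regular. Let p be the pumping length given by the pumping lemma.
Choose w = 0^p 1^{p+p!-1}. Since p ≠ (p+p!-1)+1 = p+p!, w ∈ L; and |w| ≥ p.
Write w = xyz as guaranteed by the lemma, with |xy| ≤ p and y is nonempty.
Because |xy| ≤ p and w begins with p copies of 0, we have y = 0^k with 1 ≤ k ≤ p.
Since 1 ≤ k ≤ p, k divides p!; set t = 1 + p!/k. Then xy^t z has p + (p!/k)·k = p + p! copies of 0. Now the 0-count is p+p! and (1-count)+1 = (p+p!-1)+1 = p+p!, so i ≠ j+1 fails. So xy^t z = 0^{p+p!} 1^{p+p!-1} ∉ L.
This is a contradiction; hence L is not regular.

0^{p+p!} 1^{p+p!-1}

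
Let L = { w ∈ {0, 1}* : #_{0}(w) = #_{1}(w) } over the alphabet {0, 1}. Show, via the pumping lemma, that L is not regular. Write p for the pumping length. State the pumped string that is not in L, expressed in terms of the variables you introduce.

0^{p+k} 1^p

Assume L is regular. Let p be the pumping length given by the pumping lemma.
Choose w = 0^p 1^p ∈ L with |w| = 2p ≥ p.
By the pumping lemma, w = xyz with |xy| ≤ p and |y| ≥ 1.
Since the first p symbols of w are all 0's and |xy| ≤ p, y lies entirely in the leading 0-block: y = 0^k for some k with 1 ≤ k ≤ p.
Pump with i = 2: xy^2z = 0^{p+k} 1^p has p+k occurrences of 0 but only p of 1. Since k ≥ 1 the counts differ, so xy^2z ∉ L.
Contradiction. Therefore L is not regular.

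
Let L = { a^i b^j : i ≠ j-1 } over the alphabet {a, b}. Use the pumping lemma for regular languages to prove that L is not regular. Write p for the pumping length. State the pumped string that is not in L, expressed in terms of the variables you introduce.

Suppose for contradiction that L is regular, and let p be the pumping length.
Choose w = a^p b^{p+p!+1}. Since p ≠ (p+p!+1)-1 = p+p!, w ∈ L; and |w| ≥ p.
Write w = xyz as guaranteed by the lemma, with |xy| ≤ p and y is nonempty.
Because |xy| ≤ p and w begins with p copies of a, we have y = a^k with 1 ≤ k ≤ p.
Since 1 ≤ k ≤ p, k divides p!; set t = 1 + p!/k. Then xy^t z has p + (p!/k)·k = p + p! copies of a. Now the a-count is p+p! and (b-count)-1 = (p+p!+1)-1 = p+p!, so i ≠ j-1 fails. So xy^t z = a^{p+p!} b^{p+p!+1} ∉ L.
This contradicts the pumping lemma, so L is not regular.

a^{p+p!} b^{p+p!+1}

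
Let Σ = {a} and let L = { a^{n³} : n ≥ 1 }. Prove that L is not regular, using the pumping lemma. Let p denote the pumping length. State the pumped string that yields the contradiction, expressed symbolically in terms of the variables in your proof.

a^{p³+k}

Assume L is regular; let p be its pumping constant.
Take w = a^{p³} ∈ L with |w| = p³ ≥ p.
By the pumping lemma, w = xyz with |xy| ≤ p and y is nonempty.
Then y = a^k for some k with 1 ≤ k ≤ p.
Pump with i = 2: xy^2z = a^{p³+k}. Since 1 ≤ k ≤ p, p³ < p³+k ≤ p³+p < p³+3p²+3p+1 = (p+1)³, so p³+k is not a perfect cube. So xy^2z ∉ L.
This is a contradiction; hence L is not regular.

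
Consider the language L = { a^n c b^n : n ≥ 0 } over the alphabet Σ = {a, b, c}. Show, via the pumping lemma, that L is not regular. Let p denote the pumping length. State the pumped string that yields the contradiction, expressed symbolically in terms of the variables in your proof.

a^{p+k} c b^p

Suppose for contradiction that L is regular, and let p be the pumping length.
Take w = a^p c b^p ∈ L with |w| = 2p+1 ≥ p.
Write w = xyz as guaranteed by the lemma, with |xy| ≤ p and |y| ≥ 1.
The first p characters of w are a's, so xy (and hence y) consists only of a's. Write y = a^k, 1 ≤ k ≤ p.
Pump with i = 2: xy^2z = a^{p+k} c b^p, which would require p+k = p. But k ≥ 1, so xy^2z ∉ L.
Contradiction. Therefore L is not regular.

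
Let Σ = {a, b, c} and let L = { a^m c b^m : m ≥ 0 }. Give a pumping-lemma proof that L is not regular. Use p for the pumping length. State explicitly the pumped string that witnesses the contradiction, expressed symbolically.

a^{p+k} c b^p

Assume L is regular; let p be its pumping constant.
Take w = a^p c b^p ∈ L with |w| = 2p+1 ≥ p.
The pumping lemma gives a decomposition w = xyz where |xy| ≤ p and |y| ≥ 1.
The first p characters of w are a's, so xy (and hence y) consists only of a's. Write y = a^k, 1 ≤ k ≤ p.
Pump with i = 2: xy^2z = a^{p+k} c b^p, which would require p+k = p. But k ≥ 1, so xy^2z ∉ L.
This contradicts the pumping lemma, so L is not regular.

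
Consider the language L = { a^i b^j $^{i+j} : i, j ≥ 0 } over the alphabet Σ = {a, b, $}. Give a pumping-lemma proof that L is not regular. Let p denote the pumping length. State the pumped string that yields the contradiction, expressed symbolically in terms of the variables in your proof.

Toward a contradiction, assume L is regular with pumping length p.
Take w = a^p b^p $^{2p} ∈ L (with i=j=p, i+j=2p), |w| = 4p ≥ p.
By the pumping lemma, w = xyz with |xy| ≤ p and |y| > 0.
The first p characters of w are a's, so xy (and hence y) consists only of a's. Write y = a^k, 1 ≤ k ≤ p.
Consider xy^2z = a^{p+k} b^p $^{2p}. Now the a- and b-counts sum to 2p+k, but the $-count is 2p ≠ 2p+k. So xy^2z ∉ L.
This is a contradiction; hence L is not regular.

a^{p+k} b^p $^{2p}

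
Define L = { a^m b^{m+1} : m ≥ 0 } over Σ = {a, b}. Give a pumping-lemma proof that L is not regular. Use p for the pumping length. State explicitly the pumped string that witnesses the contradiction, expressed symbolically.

Toward a contradiction, assume L is regular with pumping length p.
Let w = a^p b^{p+1} ∈ L; note |w| = 2p+1 ≥ p.
The pumping lemma gives a decomposition w = xyz where |xy| ≤ p and y is nonempty.
Since the first p symbols of w are all a's and |xy| ≤ p, y lies entirely in the leading a-block: y = a^k for some k with 1 ≤ k ≤ p.
Pump with i = 2: xy^2z = a^{p+k} b^{p+1}. For this to lie in L we would need p+1 = (p+k)+1, which forces k = 0. But k ≥ 1, so xy^2z ∉ L.
Contradiction. Therefore L is not regular.

a^{p+k} b^{p+1}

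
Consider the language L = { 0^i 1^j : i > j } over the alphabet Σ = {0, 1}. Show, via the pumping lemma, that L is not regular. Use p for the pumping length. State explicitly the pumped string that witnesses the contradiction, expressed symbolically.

Suppose for contradiction that L is regular, and let p be the pumping length.
Choose w = 0^{p+1} 1^p ∈ L, with |w| = 2p+1 ≥ p.
The pumping lemma gives a decomposition w = xyz where |xy| ≤ p and y is nonempty.
The first p characters of w are 0's, so xy (and hence y) consists only of 0's. Write y = 0^k, 1 ≤ k ≤ p.
Consider xy^0z = xz = 0^{p+1-k} 1^p. Since k ≥ 1, the 0-count p+1-k is at most p, so i > j fails; thus xz ∉ L.
This contradicts the pumping lemma, so L is not regular.

0^{p+1-k} 1^p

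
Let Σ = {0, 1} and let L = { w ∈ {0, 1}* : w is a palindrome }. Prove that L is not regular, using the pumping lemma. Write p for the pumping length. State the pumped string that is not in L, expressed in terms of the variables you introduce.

0^{p+k} 1 0^p

Assume L is regular. Let p be the pumping length given by the pumping lemma.
Take w = 0^p 1 0^p, a palindrome of length 2p+1 ≥ p.
Write w = xyz as guaranteed by the lemma, with |xy| ≤ p and |y| ≥ 1.
The first p characters of w are 0's, so xy (and hence y) consists only of 0's. Write y = 0^k, 1 ≤ k ≤ p.
Pump with i = 2: xy^2z = 0^{p+k} 1 0^p. Its reverse is 0^p 1 0^{p+k}, which differs from xy^2z since k ≥ 1. So xy^2z is not a palindrome and xy^2z ∉ L.
Contradiction. Therefore L is not regular.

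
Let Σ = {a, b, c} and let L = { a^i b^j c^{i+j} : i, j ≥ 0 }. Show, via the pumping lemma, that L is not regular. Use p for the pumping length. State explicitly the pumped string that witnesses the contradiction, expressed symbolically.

a^{p+k} b^p c^{2p}

Suppose for contradiction that L is regular, and let p be the pumping length.
Take w = a^p b^p c^{2p} ∈ L (with i=j=p, i+j=2p), |w| = 4p ≥ p.
By the pumping lemma, w = xyz with |xy| ≤ p and |y| ≥ 1.
Because |xy| ≤ p and w begins with p copies of a, we have y = a^k with 1 ≤ k ≤ p.
Consider xy^2z = a^{p+k} b^p c^{2p}. Now the a- and b-counts sum to 2p+k, but the c-count is 2p ≠ 2p+k. So xy^2z ∉ L.
This contradicts the pumping lemma, so L is not regular.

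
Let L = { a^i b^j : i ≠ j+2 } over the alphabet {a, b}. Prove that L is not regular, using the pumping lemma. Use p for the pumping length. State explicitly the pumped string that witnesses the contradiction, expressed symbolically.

a^{p+p!} b^{p+p!-2}

Assume L is regular. Let p be the pumping length given by the pumping lemma.
Choose w = a^p b^{p+p!-2}. Since p ≠ (p+p!-2)+2 = p+p!, w ∈ L; and |w| ≥ p.
Write w = xyz as guaranteed by the lemma, with |xy| ≤ p and y is nonempty.
Since the first p symbols of w are all a's and |xy| ≤ p, y lies entirely in the leading a-block: y = a^k for some k with 1 ≤ k ≤ p.
Since 1 ≤ k ≤ p, k divides p!; set t = 1 + p!/k. Then xy^t z has p + (p!/k)·k = p + p! copies of a. Now the a-count is p+p! and (b-count)+2 = (p+p!-2)+2 = p+p!, so i ≠ j+2 fails. So xy^t z = a^{p+p!} b^{p+p!-2} ∉ L.
This is a contradiction; hence L is not regular.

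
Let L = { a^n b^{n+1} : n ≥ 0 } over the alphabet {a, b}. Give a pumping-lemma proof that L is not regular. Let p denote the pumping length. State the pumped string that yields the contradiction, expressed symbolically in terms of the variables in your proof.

Suppose for contradiction that L is regular, and let p be the pumping length.
Choose w = a^p b^{p+1}, which is in L with |w| = 2p+1 ≥ p.
The pumping lemma gives a decomposition w = xyz where |xy| ≤ p and y is nonempty.
Because |xy| ≤ p and w begins with p copies of a, we have y = a^k with 1 ≤ k ≤ p.
Pump with i = 2: xy^2z = a^{p+k} b^{p+1}. For this to lie in L we would need p+1 = (p+k)+1, which forces k = 0. But k ≥ 1, so xy^2z ∉ L.
This contradicts the pumping lemma, so L is not regular.

a^{p+k} b^{p+1}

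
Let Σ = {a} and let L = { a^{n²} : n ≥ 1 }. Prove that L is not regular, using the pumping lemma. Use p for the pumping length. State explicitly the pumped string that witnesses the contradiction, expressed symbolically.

a^{p²+k}

Assume L is regular; let p be its pumping constant.
Take w = a^{p²} ∈ L with |w| = p² ≥ p.
By the pumping lemma, w = xyz with |xy| ≤ p and |y| > 0.
Then y = a^k for some k with 1 ≤ k ≤ p.
Pump with i = 2: xy^2z = a^{p²+k}. Since 1 ≤ k ≤ p, p² < p²+k ≤ p²+p < (p+1)², so p²+k lies strictly between consecutive squares and is not a perfect square. So xy^2z ∉ L.
This is a contradiction; hence L is not regular.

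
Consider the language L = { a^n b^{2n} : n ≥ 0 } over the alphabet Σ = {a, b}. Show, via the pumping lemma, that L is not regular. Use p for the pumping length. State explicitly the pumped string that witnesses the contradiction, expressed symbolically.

a^{p+k} b^{2p}

Assume L is regular. Let p be the pumping length given by the pumping lemma.
Choose w = a^p b^{2p}, which is in L with |w| = 3p ≥ p.
By the pumping lemma, w = xyz with |xy| ≤ p and |y| ≥ 1.
Since the first p symbols of w are all a's and |xy| ≤ p, y lies entirely in the leading a-block: y = a^k for some k with 1 ≤ k ≤ p.
Pump with i = 2: xy^2z = a^{p+k} b^{2p}. For this to lie in L we would need 2p = 2(p+k), which forces k = 0. But k ≥ 1, so xy^2z ∉ L.
Contradiction. Therefore L is not regular.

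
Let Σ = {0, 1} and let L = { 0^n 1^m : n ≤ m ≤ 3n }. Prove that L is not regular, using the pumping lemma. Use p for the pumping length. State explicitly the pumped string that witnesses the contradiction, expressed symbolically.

Suppose for contradiction that L is regular, and let p be the pumping length.
Take w = 0^p 1^p ∈ L (since p ≤ p ≤ 3p), with |w| = 2p ≥ p.
The pumping lemma gives a decomposition w = xyz where |xy| ≤ p and |y| ≥ 1.
Since the first p symbols of w are all 0's and |xy| ≤ p, y lies entirely in the leading 0-block: y = 0^k for some k with 1 ≤ k ≤ p.
Pump with i = 2: xy^2z = 0^{p+k} 1^p. Now n = p+k > p = m, so the condition n ≤ m fails. Thus xy^2z ∉ L.
Contradiction. Therefore L is not regular.

0^{p+k} 1^p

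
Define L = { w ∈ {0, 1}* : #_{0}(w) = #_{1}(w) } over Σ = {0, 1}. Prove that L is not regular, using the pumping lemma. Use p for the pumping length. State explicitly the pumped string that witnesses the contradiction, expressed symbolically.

0^{p+k} 1^p

Assume L is regular. Let p be the pumping length given by the pumping lemma.
Choose w = 0^p 1^p ∈ L with |w| = 2p ≥ p.
Write w = xyz as guaranteed by the lemma, with |xy| ≤ p and y is nonempty.
Since the first p symbols of w are all 0's and |xy| ≤ p, y lies entirely in the leading 0-block: y = 0^k for some k with 1 ≤ k ≤ p.
Pump with i = 2: xy^2z = 0^{p+k} 1^p has p+k occurrences of 0 but only p of 1. Since k ≥ 1 the counts differ, so xy^2z ∉ L.
Contradiction. Therefore L is not regular.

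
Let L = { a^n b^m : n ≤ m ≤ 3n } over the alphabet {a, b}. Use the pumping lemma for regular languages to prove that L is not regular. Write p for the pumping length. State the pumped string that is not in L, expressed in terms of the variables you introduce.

a^{p+k} b^p

Assume L is regular; let p be its pumping constant.
Take w = a^p b^p ∈ L (since p ≤ p ≤ 3p), with |w| = 2p ≥ p.
The pumping lemma gives a decomposition w = xyz where |xy| ≤ p and |y| ≥ 1.
Since the first p symbols of w are all a's and |xy| ≤ p, y lies entirely in the leading a-block: y = a^k for some k with 1 ≤ k ≤ p.
Pump with i = 2: xy^2z = a^{p+k} b^p. Now n = p+k > p = m, so the condition n ≤ m fails. Thus xy^2z ∉ L.
This is a contradiction; hence L is not regular.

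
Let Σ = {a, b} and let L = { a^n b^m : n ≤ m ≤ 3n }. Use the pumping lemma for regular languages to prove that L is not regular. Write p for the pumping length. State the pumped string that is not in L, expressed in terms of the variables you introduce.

Toward a contradiction, assume L is regular with pumping length p.
Take w = a^p b^p ∈ L (since p ≤ p ≤ 3p), with |w| = 2p ≥ p.
By the pumping lemma, w = xyz with |xy| ≤ p and |y| ≥ 1.
Since the first p symbols of w are all a's and |xy| ≤ p, y lies entirely in the leading a-block: y = a^k for some k with 1 ≤ k ≤ p.
Pump with i = 2: xy^2z = a^{p+k} b^p. Now n = p+k > p = m, so the condition n ≤ m fails. Thus xy^2z ∉ L.
Contradiction. Therefore L is not regular.

a^{p+k} b^p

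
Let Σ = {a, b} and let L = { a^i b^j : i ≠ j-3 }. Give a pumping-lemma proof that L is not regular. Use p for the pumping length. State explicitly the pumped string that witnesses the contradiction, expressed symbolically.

Suppose for contradiction that L is regular, and let p be the pumping length.
Choose w = a^p b^{p+p!+3}. Since p ≠ (p+p!+3)-3 = p+p!, w ∈ L; and |w| ≥ p.
By the pumping lemma, w = xyz with |xy| ≤ p and y is nonempty.
Since the first p symbols of w are all a's and |xy| ≤ p, y lies entirely in the leading a-block: y = a^k for some k with 1 ≤ k ≤ p.
Since 1 ≤ k ≤ p, k divides p!; set t = 1 + p!/k. Then xy^t z has p + (p!/k)·k = p + p! copies of a. Now the a-count is p+p! and (b-count)-3 = (p+p!+3)-3 = p+p!, so i ≠ j-3 fails. So xy^t z = a^{p+p!} b^{p+p!+3} ∉ L.
Contradiction. Therefore L is not regular.

a^{p+p!} b^{p+p!+3}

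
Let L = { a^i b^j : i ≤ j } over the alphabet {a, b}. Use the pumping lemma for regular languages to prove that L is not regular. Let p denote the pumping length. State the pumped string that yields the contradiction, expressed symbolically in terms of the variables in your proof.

Suppose for contradiction that L is regular, and let p be the pumping length.
Choose w = a^p b^p ∈ L, with |w| = 2p ≥ p.
The pumping lemma gives a decomposition w = xyz where |xy| ≤ p and |y| ≥ 1.
The first p characters of w are a's, so xy (and hence y) consists only of a's. Write y = a^k, 1 ≤ k ≤ p.
Consider xy^2z = a^{p+k} b^p. Since k ≥ 1, the a-count p+k exceeds the b-count p, so i ≤ j fails; thus xy^2z ∉ L.
This contradicts the pumping lemma, so L is not regular.

a^{p+k} b^p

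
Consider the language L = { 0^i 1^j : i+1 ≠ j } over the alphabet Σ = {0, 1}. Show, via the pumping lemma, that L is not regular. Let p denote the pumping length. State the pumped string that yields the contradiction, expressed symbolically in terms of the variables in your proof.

Assume L is regular; let p be its pumping constant.
Choose w = 0^p 1^{p+p!+1}. Since p ≠ (p+p!+1)-1 = p+p!, w ∈ L; and |w| ≥ p.
The pumping lemma gives a decomposition w = xyz where |xy| ≤ p and |y| > 0.
Because |xy| ≤ p and w begins with p copies of 0, we have y = 0^k with 1 ≤ k ≤ p.
Since 1 ≤ k ≤ p, k divides p!; set t = 1 + p!/k. Then xy^t z has p + (p!/k)·k = p + p! copies of 0. Now the 0-count is p+p! and (1-count)-1 = (p+p!+1)-1 = p+p!, so i+1 ≠ j fails. So xy^t z = 0^{p+p!} 1^{p+p!+1} ∉ L.
This is a contradiction; hence L is not regular.

0^{p+p!} 1^{p+p!+1}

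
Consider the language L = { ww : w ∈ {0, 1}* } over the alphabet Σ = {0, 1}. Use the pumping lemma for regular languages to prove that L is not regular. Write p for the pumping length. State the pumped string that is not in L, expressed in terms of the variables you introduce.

Suppose for contradiction that L is regular, and let p be the pumping length.
Take w = 0^p 1^p 0^p 1^p = uu where u = 0^p1^p; then w ∈ L and |w| = 4p ≥ p.
The pumping lemma gives a decomposition w = xyz where |xy| ≤ p and y is nonempty.
Since the first p symbols of w are all 0's and |xy| ≤ p, y lies entirely in the leading 0-block: y = 0^k for some k with 1 ≤ k ≤ p.
Pump with i = 2: xy^2z = 0^{p+k} 1^p 0^p 1^p, of length 4p+k. Suppose this equals vv. The string starts with 0 and ends with 1, so v does too; thus the boundary between the two copies of v is a 1→0 transition. There is exactly one such transition, at position 2p+k, so |v| = 2p+k and |vv| = 4p+2k ≠ 4p+k since k ≥ 1. So xy^2z ∉ L.
Contradiction. Therefore L is not regular.

0^{p+k} 1^p 0^p 1^p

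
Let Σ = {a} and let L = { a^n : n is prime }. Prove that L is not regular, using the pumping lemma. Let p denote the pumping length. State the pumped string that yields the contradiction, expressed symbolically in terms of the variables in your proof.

a^{q(1+k)}

Suppose for contradiction that L is regular, and let p be the pumping length.
Let q be a prime with q ≥ p+2 (infinitely many primes exist), and take w = a^q ∈ L with |w| = q ≥ p.
Write w = xyz as guaranteed by the lemma, with |xy| ≤ p and |y| > 0.
Then y = a^k for some k with 1 ≤ k ≤ p.
Since 1 ≤ k ≤ p, |xz| = q-k. Pump with i = q+1: |xy^{q+1}z| = (q-k)+(q+1)k = q+qk = q(1+k), which is composite (both factors ≥ 2). So xy^{q+1}z = a^{q(1+k)} ∉ L.
Contradiction. Therefore L is not regular.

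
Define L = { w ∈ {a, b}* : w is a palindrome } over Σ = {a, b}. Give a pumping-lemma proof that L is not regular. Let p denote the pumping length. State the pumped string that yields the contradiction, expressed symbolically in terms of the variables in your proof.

a^{p+k} b a^p

Assume L is regular; let p be its pumping constant.
Take w = a^p b a^p, a palindrome of length 2p+1 ≥ p.
By the pumping lemma, w = xyz with |xy| ≤ p and |y| ≥ 1.
Since the first p symbols of w are all a's and |xy| ≤ p, y lies entirely in the leading a-block: y = a^k for some k with 1 ≤ k ≤ p.
Pump with i = 2: xy^2z = a^{p+k} b a^p. Its reverse is a^p b a^{p+k}, which differs from xy^2z since k ≥ 1. So xy^2z is not a palindrome and xy^2z ∉ L.
Contradiction. Therefore L is not regular.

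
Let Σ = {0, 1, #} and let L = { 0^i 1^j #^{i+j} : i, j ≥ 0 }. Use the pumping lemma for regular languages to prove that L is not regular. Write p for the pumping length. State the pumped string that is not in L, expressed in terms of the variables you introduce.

Suppose for contradiction that L is regular, and let p be the pumping length.
Take w = 0^p 1^p #^{2p} ∈ L (with i=j=p, i+j=2p), |w| = 4p ≥ p.
The pumping lemma gives a decomposition w = xyz where |xy| ≤ p and y is nonempty.
Since the first p symbols of w are all 0's and |xy| ≤ p, y lies entirely in the leading 0-block: y = 0^k for some k with 1 ≤ k ≤ p.
Consider xy^2z = 0^{p+k} 1^p #^{2p}. Now the 0- and 1-counts sum to 2p+k, but the #-count is 2p ≠ 2p+k. So xy^2z ∉ L.
This is a contradiction; hence L is not regular.

0^{p+k} 1^p #^{2p}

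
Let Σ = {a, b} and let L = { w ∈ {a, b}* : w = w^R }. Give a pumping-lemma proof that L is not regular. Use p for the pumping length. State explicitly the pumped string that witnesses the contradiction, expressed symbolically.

a^{p+k} b a^p

Assume L is regular; let p be its pumping constant.
Take w = a^p b a^p, a palindrome of length 2p+1 ≥ p.
The pumping lemma gives a decomposition w = xyz where |xy| ≤ p and y is nonempty.
Because |xy| ≤ p and w begins with p copies of a, we have y = a^k with 1 ≤ k ≤ p.
Pump with i = 2: xy^2z = a^{p+k} b a^p. Its reverse is a^p b a^{p+k}, which differs from xy^2z since k ≥ 1. So xy^2z is not a palindrome and xy^2z ∉ L.
This contradicts the pumping lemma, so L is not regular.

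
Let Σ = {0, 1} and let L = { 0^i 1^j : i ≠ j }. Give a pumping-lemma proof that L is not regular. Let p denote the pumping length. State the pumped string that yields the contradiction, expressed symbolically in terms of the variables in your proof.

Assume L is regular; let p be its pumping constant.
Choose w = 0^p 1^{p+p!}. Since p ≠ p+p!, w ∈ L; and |w| ≥ p.
Write w = xyz as guaranteed by the lemma, with |xy| ≤ p and |y| > 0.
The first p characters of w are 0's, so xy (and hence y) consists only of 0's. Write y = 0^k, 1 ≤ k ≤ p.
Since 1 ≤ k ≤ p, k divides p!; set t = 1 + p!/k. Then xy^t z has p + (p!/k)·k = p + p! copies of 0. Now the 0-count equals the 1-count, so i ≠ j fails. So xy^t z = 0^{p+p!} 1^{p+p!} ∉ L.
This is a contradiction; hence L is not regular.

0^{p+p!} 1^{p+p!}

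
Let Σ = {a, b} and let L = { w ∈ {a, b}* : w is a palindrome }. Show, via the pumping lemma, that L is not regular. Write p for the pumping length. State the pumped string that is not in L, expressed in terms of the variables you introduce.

Assume L is regular. Let p be the pumping length given by the pumping lemma.
Take w = a^p b a^p, a palindrome of length 2p+1 ≥ p.
Write w = xyz as guaranteed by the lemma, with |xy| ≤ p and |y| ≥ 1.
The first p characters of w are a's, so xy (and hence y) consists only of a's. Write y = a^k, 1 ≤ k ≤ p.
Pump with i = 2: xy^2z = a^{p+k} b a^p. Its reverse is a^p b a^{p+k}, which differs from xy^2z since k ≥ 1. So xy^2z is not a palindrome and xy^2z ∉ L.
Contradiction. Therefore L is not regular.

a^{p+k} b a^p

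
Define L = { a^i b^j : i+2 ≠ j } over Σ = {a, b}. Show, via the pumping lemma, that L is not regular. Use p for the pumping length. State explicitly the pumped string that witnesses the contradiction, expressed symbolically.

Suppose for contradiction that L is regular, and let p be the pumping length.
Choose w = a^p b^{p+p!+2}. Since p ≠ (p+p!+2)-2 = p+p!, w ∈ L; and |w| ≥ p.
The pumping lemma gives a decomposition w = xyz where |xy| ≤ p and |y| > 0.
Because |xy| ≤ p and w begins with p copies of a, we have y = a^k with 1 ≤ k ≤ p.
Since 1 ≤ k ≤ p, k divides p!; set t = 1 + p!/k. Then xy^t z has p + (p!/k)·k = p + p! copies of a. Now the a-count is p+p! and (b-count)-2 = (p+p!+2)-2 = p+p!, so i+2 ≠ j fails. So xy^t z = a^{p+p!} b^{p+p!+2} ∉ L.
This is a contradiction; hence L is not regular.

a^{p+p!} b^{p+p!+2}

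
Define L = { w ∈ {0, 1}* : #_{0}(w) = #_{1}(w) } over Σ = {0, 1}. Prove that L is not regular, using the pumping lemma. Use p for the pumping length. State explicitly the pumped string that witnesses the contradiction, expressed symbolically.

Assume L is regular. Let p be the pumping length given by the pumping lemma.
Choose w = 0^p 1^p ∈ L with |w| = 2p ≥ p.
Write w = xyz as guaranteed by the lemma, with |xy| ≤ p and |y| ≥ 1.
Because |xy| ≤ p and w begins with p copies of 0, we have y = 0^k with 1 ≤ k ≤ p.
Pump with i = 2: xy^2z = 0^{p+k} 1^p has p+k occurrences of 0 but only p of 1. Since k ≥ 1 the counts differ, so xy^2z ∉ L.
Contradiction. Therefore L is not regular.

0^{p+k} 1^p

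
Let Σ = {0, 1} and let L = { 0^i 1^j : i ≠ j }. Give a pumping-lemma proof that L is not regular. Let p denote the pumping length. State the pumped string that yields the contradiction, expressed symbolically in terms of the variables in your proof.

Assume L is regular; let p be its pumping constant.
Choose w = 0^p 1^{p+p!}. Since p ≠ p+p!, w ∈ L; and |w| ≥ p.
Write w = xyz as guaranteed by the lemma, with |xy| ≤ p and |y| > 0.
The first p characters of w are 0's, so xy (and hence y) consists only of 0's. Write y = 0^k, 1 ≤ k ≤ p.
Since 1 ≤ k ≤ p, k divides p!; set t = 1 + p!/k. Then xy^t z has p + (p!/k)·k = p + p! copies of 0. Now the 0-count equals the 1-count, so i ≠ j fails. So xy^t z = 0^{p+p!} 1^{p+p!} ∉ L.
This contradicts the pumping lemma, so L is not regular.

0^{p+p!} 1^{p+p!}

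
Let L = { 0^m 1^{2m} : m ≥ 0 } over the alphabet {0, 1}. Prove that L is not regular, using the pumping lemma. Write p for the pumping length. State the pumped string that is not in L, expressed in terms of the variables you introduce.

Toward a contradiction, assume L is regular with pumping length p.
Choose w = 0^p 1^{2p}, which is in L with |w| = 3p ≥ p.
Write w = xyz as guaranteed by the lemma, with |xy| ≤ p and |y| ≥ 1.
Since the first p symbols of w are all 0's and |xy| ≤ p, y lies entirely in the leading 0-block: y = 0^k for some k with 1 ≤ k ≤ p.
Pump with i = 2: xy^2z = 0^{p+k} 1^{2p}. For this to lie in L we would need 2p = 2(p+k), which forces k = 0. But k ≥ 1, so xy^2z ∉ L.
Contradiction. Therefore L is not regular.

0^{p+k} 1^{2p}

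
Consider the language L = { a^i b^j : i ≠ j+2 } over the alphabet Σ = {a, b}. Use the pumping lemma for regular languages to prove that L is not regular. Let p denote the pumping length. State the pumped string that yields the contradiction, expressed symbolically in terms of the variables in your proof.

Toward a contradiction, assume L is regular with pumping length p.
Choose w = a^p b^{p+p!-2}. Since p ≠ (p+p!-2)+2 = p+p!, w ∈ L; and |w| ≥ p.
By the pumping lemma, w = xyz with |xy| ≤ p and y is nonempty.
The first p characters of w are a's, so xy (and hence y) consists only of a's. Write y = a^k, 1 ≤ k ≤ p.
Since 1 ≤ k ≤ p, k divides p!; set t = 1 + p!/k. Then xy^t z has p + (p!/k)·k = p + p! copies of a. Now the a-count is p+p! and (b-count)+2 = (p+p!-2)+2 = p+p!, so i ≠ j+2 fails. So xy^t z = a^{p+p!} b^{p+p!-2} ∉ L.
This is a contradiction; hence L is not regular.

a^{p+p!} b^{p+p!-2}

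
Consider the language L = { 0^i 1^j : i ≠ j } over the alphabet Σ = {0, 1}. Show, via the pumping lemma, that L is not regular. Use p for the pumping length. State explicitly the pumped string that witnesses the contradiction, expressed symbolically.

0^{p+p!} 1^{p+p!}

Assume L is regular. Let p be the pumping length given by the pumping lemma.
Choose w = 0^p 1^{p+p!}. Since p ≠ p+p!, w ∈ L; and |w| ≥ p.
The pumping lemma gives a decomposition w = xyz where |xy| ≤ p and y is nonempty.
Because |xy| ≤ p and w begins with p copies of 0, we have y = 0^k with 1 ≤ k ≤ p.
Since 1 ≤ k ≤ p, k divides p!; set t = 1 + p!/k. Then xy^t z has p + (p!/k)·k = p + p! copies of 0. Now the 0-count equals the 1-count, so i ≠ j fails. So xy^t z = 0^{p+p!} 1^{p+p!} ∉ L.
This is a contradiction; hence L is not regular.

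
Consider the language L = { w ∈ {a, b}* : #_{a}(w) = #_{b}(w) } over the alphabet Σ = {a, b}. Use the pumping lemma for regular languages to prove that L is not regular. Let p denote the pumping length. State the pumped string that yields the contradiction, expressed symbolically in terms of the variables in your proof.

a^{p+k} b^p

Suppose for contradiction that L is regular, and let p be the pumping length.
Choose w = a^p b^p ∈ L with |w| = 2p ≥ p.
The pumping lemma gives a decomposition w = xyz where |xy| ≤ p and |y| > 0.
Since the first p symbols of w are all a's and |xy| ≤ p, y lies entirely in the leading a-block: y = a^k for some k with 1 ≤ k ≤ p.
Pump with i = 2: xy^2z = a^{p+k} b^p has p+k occurrences of a but only p of b. Since k ≥ 1 the counts differ, so xy^2z ∉ L.
This contradicts the pumping lemma, so L is not regular.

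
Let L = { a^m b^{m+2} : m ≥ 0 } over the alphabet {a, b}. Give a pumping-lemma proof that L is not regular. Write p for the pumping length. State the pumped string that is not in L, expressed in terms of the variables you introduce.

a^{p+k} b^{p+2}

Toward a contradiction, assume L is regular with pumping length p.
Take w = a^p b^{p+2}. Then w ∈ L and |w| = 2p+2 ≥ p.
The pumping lemma gives a decomposition w = xyz where |xy| ≤ p and |y| > 0.
The first p characters of w are a's, so xy (and hence y) consists only of a's. Write y = a^k, 1 ≤ k ≤ p.
Pump with i = 2: xy^2z = a^{p+k} b^{p+2}. For this to lie in L we would need p+2 = (p+k)+2, which forces k = 0. But k ≥ 1, so xy^2z ∉ L.
This is a contradiction; hence L is not regular.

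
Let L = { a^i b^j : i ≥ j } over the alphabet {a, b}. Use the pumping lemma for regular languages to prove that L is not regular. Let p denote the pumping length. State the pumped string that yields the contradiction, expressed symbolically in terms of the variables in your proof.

a^{p-k} b^p

Toward a contradiction, assume L is regular with pumping length p.
Choose w = a^p b^p ∈ L, with |w| = 2p ≥ p.
By the pumping lemma, w = xyz with |xy| ≤ p and |y| > 0.
The first p characters of w are a's, so xy (and hence y) consists only of a's. Write y = a^k, 1 ≤ k ≤ p.
Consider xy^0z = xz = a^{p-k} b^p. Since k ≥ 1, the a-count p-k is less than p, so i ≥ j fails; thus xz ∉ L.
This is a contradiction; hence L is not regular.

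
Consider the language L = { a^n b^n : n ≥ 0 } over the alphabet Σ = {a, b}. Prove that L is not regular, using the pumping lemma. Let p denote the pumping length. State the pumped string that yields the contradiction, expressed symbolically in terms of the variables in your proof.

Assume L is regular. Let p be the pumping length given by the pumping lemma.
Choose w = a^p b^p, which is in L with |w| = 2p ≥ p.
The pumping lemma gives a decomposition w = xyz where |xy| ≤ p and y is nonempty.
Because |xy| ≤ p and w begins with p copies of a, we have y = a^k with 1 ≤ k ≤ p.
Pump with i = 2: xy^2z = a^{p+k} b^p. For this to lie in L we would need p = p+k, which forces k = 0. But k ≥ 1, so xy^2z ∉ L.
This is a contradiction; hence L is not regular.

a^{p+k} b^p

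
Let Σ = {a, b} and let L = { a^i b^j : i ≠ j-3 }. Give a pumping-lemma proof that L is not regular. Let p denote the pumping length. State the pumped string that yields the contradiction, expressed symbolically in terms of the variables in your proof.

a^{p+p!} b^{p+p!+3}

Assume L is regular; let p be its pumping constant.
Choose w = a^p b^{p+p!+3}. Since p ≠ (p+p!+3)-3 = p+p!, w ∈ L; and |w| ≥ p.
Write w = xyz as guaranteed by the lemma, with |xy| ≤ p and y is nonempty.
Since the first p symbols of w are all a's and |xy| ≤ p, y lies entirely in the leading a-block: y = a^k for some k with 1 ≤ k ≤ p.
Since 1 ≤ k ≤ p, k divides p!; set t = 1 + p!/k. Then xy^t z has p + (p!/k)·k = p + p! copies of a. Now the a-count is p+p! and (b-count)-3 = (p+p!+3)-3 = p+p!, so i ≠ j-3 fails. So xy^t z = a^{p+p!} b^{p+p!+3} ∉ L.
This is a contradiction; hence L is not regular.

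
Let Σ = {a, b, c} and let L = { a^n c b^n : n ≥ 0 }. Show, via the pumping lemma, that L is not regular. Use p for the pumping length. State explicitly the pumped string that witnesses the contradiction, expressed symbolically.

Suppose for contradiction that L is regular, and let p be the pumping length.
Take w = a^p c b^p ∈ L with |w| = 2p+1 ≥ p.
By the pumping lemma, w = xyz with |xy| ≤ p and y is nonempty.
Because |xy| ≤ p and w begins with p copies of a, we have y = a^k with 1 ≤ k ≤ p.
Pump with i = 2: xy^2z = a^{p+k} c b^p, which would require p+k = p. But k ≥ 1, so xy^2z ∉ L.
This is a contradiction; hence L is not regular.

a^{p+k} c b^p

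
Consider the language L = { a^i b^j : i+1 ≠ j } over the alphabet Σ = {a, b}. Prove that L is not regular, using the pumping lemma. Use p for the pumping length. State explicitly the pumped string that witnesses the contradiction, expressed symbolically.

a^{p+p!} b^{p+p!+1}

Suppose for contradiction that L is regular, and let p be the pumping length.
Choose w = a^p b^{p+p!+1}. Since p ≠ (p+p!+1)-1 = p+p!, w ∈ L; and |w| ≥ p.
Write w = xyz as guaranteed by the lemma, with |xy| ≤ p and |y| ≥ 1.
Since the first p symbols of w are all a's and |xy| ≤ p, y lies entirely in the leading a-block: y = a^k for some k with 1 ≤ k ≤ p.
Since 1 ≤ k ≤ p, k divides p!; set t = 1 + p!/k. Then xy^t z has p + (p!/k)·k = p + p! copies of a. Now the a-count is p+p! and (b-count)-1 = (p+p!+1)-1 = p+p!, so i+1 ≠ j fails. So xy^t z = a^{p+p!} b^{p+p!+1} ∉ L.
Contradiction. Therefore L is not regular.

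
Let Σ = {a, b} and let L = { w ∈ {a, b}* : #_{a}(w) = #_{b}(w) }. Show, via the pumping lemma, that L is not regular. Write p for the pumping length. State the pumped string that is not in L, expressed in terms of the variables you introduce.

Assume L is regular; let p be its pumping constant.
Choose w = a^p b^p ∈ L with |w| = 2p ≥ p.
The pumping lemma gives a decomposition w = xyz where |xy| ≤ p and |y| ≥ 1.
The first p characters of w are a's, so xy (and hence y) consists only of a's. Write y = a^k, 1 ≤ k ≤ p.
Pump with i = 2: xy^2z = a^{p+k} b^p has p+k occurrences of a but only p of b. Since k ≥ 1 the counts differ, so xy^2z ∉ L.
Contradiction. Therefore L is not regular.

a^{p+k} b^p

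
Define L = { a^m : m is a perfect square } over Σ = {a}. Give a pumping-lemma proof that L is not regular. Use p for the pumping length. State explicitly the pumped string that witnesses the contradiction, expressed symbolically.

a^{p²+k}

Toward a contradiction, assume L is regular with pumping length p.
Take w = a^{p²} ∈ L with |w| = p² ≥ p.
The pumping lemma gives a decomposition w = xyz where |xy| ≤ p and y is nonempty.
Then y = a^k for some k with 1 ≤ k ≤ p.
Pump with i = 2: xy^2z = a^{p²+k}. Since 1 ≤ k ≤ p, p² < p²+k ≤ p²+p < (p+1)², so p²+k lies strictly between consecutive squares and is not a perfect square. So xy^2z ∉ L.
This is a contradiction; hence L is not regular.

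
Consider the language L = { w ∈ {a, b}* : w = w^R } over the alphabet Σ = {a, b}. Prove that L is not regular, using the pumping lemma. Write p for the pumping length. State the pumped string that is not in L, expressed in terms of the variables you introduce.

Assume L is regular. Let p be the pumping length given by the pumping lemma.
Take w = a^p b a^p, a palindrome of length 2p+1 ≥ p.
Write w = xyz as guaranteed by the lemma, with |xy| ≤ p and |y| ≥ 1.
The first p characters of w are a's, so xy (and hence y) consists only of a's. Write y = a^k, 1 ≤ k ≤ p.
Pump with i = 2: xy^2z = a^{p+k} b a^p. Its reverse is a^p b a^{p+k}, which differs from xy^2z since k ≥ 1. So xy^2z is not a palindrome and xy^2z ∉ L.
This contradicts the pumping lemma, so L is not regular.

a^{p+k} b a^p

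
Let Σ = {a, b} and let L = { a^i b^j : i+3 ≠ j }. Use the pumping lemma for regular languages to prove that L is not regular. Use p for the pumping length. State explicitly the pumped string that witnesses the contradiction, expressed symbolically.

Assume L is regular; let p be its pumping constant.
Choose w = a^p b^{p+p!+3}. Since p ≠ (p+p!+3)-3 = p+p!, w ∈ L; and |w| ≥ p.
By the pumping lemma, w = xyz with |xy| ≤ p and |y| ≥ 1.
The first p characters of w are a's, so xy (and hence y) consists only of a's. Write y = a^k, 1 ≤ k ≤ p.
Since 1 ≤ k ≤ p, k divides p!; set t = 1 + p!/k. Then xy^t z has p + (p!/k)·k = p + p! copies of a. Now the a-count is p+p! and (b-count)-3 = (p+p!+3)-3 = p+p!, so i+3 ≠ j fails. So xy^t z = a^{p+p!} b^{p+p!+3} ∉ L.
Contradiction. Therefore L is not regular.

a^{p+p!} b^{p+p!+3}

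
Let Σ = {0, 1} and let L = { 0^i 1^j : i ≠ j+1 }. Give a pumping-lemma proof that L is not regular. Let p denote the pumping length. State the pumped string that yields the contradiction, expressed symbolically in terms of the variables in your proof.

Suppose for contradiction that L is regular, and let p be the pumping length.
Choose w = 0^p 1^{p+p!-1}. Since p ≠ (p+p!-1)+1 = p+p!, w ∈ L; and |w| ≥ p.
Write w = xyz as guaranteed by the lemma, with |xy| ≤ p and y is nonempty.
Because |xy| ≤ p and w begins with p copies of 0, we have y = 0^k with 1 ≤ k ≤ p.
Since 1 ≤ k ≤ p, k divides p!; set t = 1 + p!/k. Then xy^t z has p + (p!/k)·k = p + p! copies of 0. Now the 0-count is p+p! and (1-count)+1 = (p+p!-1)+1 = p+p!, so i ≠ j+1 fails. So xy^t z = 0^{p+p!} 1^{p+p!-1} ∉ L.
Contradiction. Therefore L is not regular.

0^{p+p!} 1^{p+p!-1}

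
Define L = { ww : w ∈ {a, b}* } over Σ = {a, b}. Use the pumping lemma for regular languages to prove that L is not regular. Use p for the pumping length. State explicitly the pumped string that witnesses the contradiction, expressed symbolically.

a^{p+k} b^p a^p b^p

Suppose for contradiction that L is regular, and let p be the pumping length.
Take w = a^p b^p a^p b^p = uu where u = a^pb^p; then w ∈ L and |w| = 4p ≥ p.
Write w = xyz as guaranteed by the lemma, with |xy| ≤ p and |y| ≥ 1.
Because |xy| ≤ p and w begins with p copies of a, we have y = a^k with 1 ≤ k ≤ p.
Pump with i = 2: xy^2z = a^{p+k} b^p a^p b^p, of length 4p+k. Suppose this equals vv. The string starts with a and ends with b, so v does too; thus the boundary between the two copies of v is a b→a transition. There is exactly one such transition, at position 2p+k, so |v| = 2p+k and |vv| = 4p+2k ≠ 4p+k since k ≥ 1. So xy^2z ∉ L.
This contradicts the pumping lemma, so L is not regular.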